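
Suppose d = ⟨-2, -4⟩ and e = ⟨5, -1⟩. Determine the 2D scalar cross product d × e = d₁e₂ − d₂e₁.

22

(-2)·(-1) - (-4)·5 = 2 - (-20) = 22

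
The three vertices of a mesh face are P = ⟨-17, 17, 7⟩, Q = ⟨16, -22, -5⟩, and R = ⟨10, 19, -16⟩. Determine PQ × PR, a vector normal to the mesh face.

(921, 435, 1119)

PQ = (33, -39, -12)
PR = (27, 2, -23)
i: (-39)·(-23) - (-12)·2 = 897 - (-24) = 921
j: (-12)·27 - 33·(-23) = -324 - (-759) = 435
k: 33·2 - (-39)·27 = 66 - (-1053) = 1119
PQ × PR = (921, 435, 1119)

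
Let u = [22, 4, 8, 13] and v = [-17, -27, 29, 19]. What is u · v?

u · v = 22·(-17) + 4·(-27) + 8·29 + 13·19 = -374 - 108 + 232 + 247 = -3

-3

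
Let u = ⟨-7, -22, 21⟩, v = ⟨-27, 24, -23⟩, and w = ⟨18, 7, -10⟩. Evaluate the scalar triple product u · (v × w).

v × w:
i: 24·(-10) - (-23)·7 = -240 - (-161) = -79
j: (-23)·18 - (-27)·(-10) = -414 - 270 = -684
k: (-27)·7 - 24·18 = -189 - 432 = -621
v × w = (-79, -684, -621)
u · (v × w) = (-7)·(-79) + (-22)·(-684) + 21·(-621) = 553 + 15048 - 13041 = 2560

2560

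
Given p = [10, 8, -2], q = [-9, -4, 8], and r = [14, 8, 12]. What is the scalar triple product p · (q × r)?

q × r:
i: (-4)·12 - 8·8 = -48 - 64 = -112
j: 8·14 - (-9)·12 = 112 - (-108) = 220
k: (-9)·8 - (-4)·14 = -72 - (-56) = -16
q × r = (-112, 220, -16)
p · (q × r) = 10·(-112) + 8·220 + (-2)·(-16) = -1120 + 1760 + 32 = 672

672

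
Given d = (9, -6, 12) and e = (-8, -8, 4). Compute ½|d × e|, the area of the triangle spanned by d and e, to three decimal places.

i: (-6)·4 - 12·(-8) = -24 - (-96) = 72
j: 12·(-8) - 9·4 = -96 - 36 = -132
k: 9·(-8) - (-6)·(-8) = -72 - 48 = -120
d × e = (72, -132, -120)
|d × e| = √(72² + (-132)² + (-120)²) = √37008 ≈ 192.3746
area = ½ · 192.3746 ≈ 96.187

96.187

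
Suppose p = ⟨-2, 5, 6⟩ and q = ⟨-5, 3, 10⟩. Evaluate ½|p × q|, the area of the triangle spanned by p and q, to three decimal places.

19.268

i: 5·10 - 6·3 = 50 - 18 = 32
j: 6·(-5) - (-2)·10 = -30 - (-20) = -10
k: (-2)·3 - 5·(-5) = -6 - (-25) = 19
p × q = (32, -10, 19)
|p × q| = √(32² + (-10)² + 19²) = √1485 ≈ 38.5357
area = ½ · 38.5357 ≈ 19.268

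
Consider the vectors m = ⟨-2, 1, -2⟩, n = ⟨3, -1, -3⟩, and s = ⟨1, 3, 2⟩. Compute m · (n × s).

n × s:
i: (-1)·2 - (-3)·3 = -2 - (-9) = 7
j: (-3)·1 - 3·2 = -3 - 6 = -9
k: 3·3 - (-1)·1 = 9 - (-1) = 10
n × s = (7, -9, 10)
m · (n × s) = (-2)·7 + 1·(-9) + (-2)·10 = -14 - 9 - 20 = -43

-43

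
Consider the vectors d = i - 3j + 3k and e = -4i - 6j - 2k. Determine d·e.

8

d · e = 1·(-4) + (-3)·(-6) + 3·(-2) = -4 + 18 - 6 = 8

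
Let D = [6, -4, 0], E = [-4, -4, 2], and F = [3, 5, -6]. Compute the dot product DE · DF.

18

DE = E − D = (-10, 0, 2)
DF = F − D = (-3, 9, -6)
DE · DF = (-10)·(-3) + 0·9 + 2·(-6) = 30 + 0 - 12 = 18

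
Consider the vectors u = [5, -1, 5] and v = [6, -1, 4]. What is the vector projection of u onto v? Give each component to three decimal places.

(5.774, -0.962, 3.849)

u · v = 5·6 + (-1)·(-1) + 5·4 = 30 + 1 + 20 = 51
|v|² = 36 + 1 + 16 = 53
proj_v u = (51/53) · (6, -1, 4) ≈ (5.774, -0.962, 3.849)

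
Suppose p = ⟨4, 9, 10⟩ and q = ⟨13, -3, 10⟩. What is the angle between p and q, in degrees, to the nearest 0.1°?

57.7

p · q = 4·13 + 9·(-3) + 10·10 = 52 - 27 + 100 = 125
|p|² = 16 + 81 + 100 = 197,  |p| = √197 ≈ 14.035669
|q|² = 169 + 9 + 100 = 278,  |q| = √278 ≈ 16.673332
cos θ = 125 / (14.035669 · 16.673332) ≈ 0.53414
θ = arccos(0.53414) ≈ 57.7°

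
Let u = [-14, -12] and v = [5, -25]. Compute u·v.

u · v = (-14)·5 + (-12)·(-25) = -70 + 300 = 230

230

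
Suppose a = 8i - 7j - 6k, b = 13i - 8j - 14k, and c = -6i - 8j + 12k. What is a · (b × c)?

-248

b × c:
i: (-8)·12 - (-14)·(-8) = -96 - 112 = -208
j: (-14)·(-6) - 13·12 = 84 - 156 = -72
k: 13·(-8) - (-8)·(-6) = -104 - 48 = -152
b × c = (-208, -72, -152)
a · (b × c) = 8·(-208) + (-7)·(-72) + (-6)·(-152) = -1664 + 504 + 912 = -248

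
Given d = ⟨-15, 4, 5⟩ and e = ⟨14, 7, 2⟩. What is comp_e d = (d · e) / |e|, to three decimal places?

d · e = (-15)·14 + 4·7 + 5·2 = -210 + 28 + 10 = -172
|e| = √(196 + 49 + 4) = √249 ≈ 15.7797
comp_e d = -172 / √249 ≈ -10.900

-10.900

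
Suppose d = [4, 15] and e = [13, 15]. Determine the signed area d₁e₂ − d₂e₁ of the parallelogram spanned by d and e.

4·15 - 15·13 = 60 - 195 = -135

-135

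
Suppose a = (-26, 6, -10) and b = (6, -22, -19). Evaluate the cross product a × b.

(-334, -554, 536)

i: 6·(-19) - (-10)·(-22) = -114 - 220 = -334
j: (-10)·6 - (-26)·(-19) = -60 - 494 = -554
k: (-26)·(-22) - 6·6 = 572 - 36 = 536
a × b = (-334, -554, 536)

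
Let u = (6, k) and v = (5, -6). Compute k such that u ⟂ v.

u · v = 6·5 + k·(-6) = 30 - 6k
Set equal to 0: -6k = -30, so k = 5.

5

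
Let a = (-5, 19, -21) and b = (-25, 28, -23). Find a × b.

i: 19·(-23) - (-21)·28 = -437 - (-588) = 151
j: (-21)·(-25) - (-5)·(-23) = 525 - 115 = 410
k: (-5)·28 - 19·(-25) = -140 - (-475) = 335
a × b = (151, 410, 335)

(151, 410, 335)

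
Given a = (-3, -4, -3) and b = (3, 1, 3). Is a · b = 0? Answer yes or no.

a · b = (-3)·3 + (-4)·1 + (-3)·3 = -9 - 4 - 9 = -22
Nonzero, so the vectors are not orthogonal.

no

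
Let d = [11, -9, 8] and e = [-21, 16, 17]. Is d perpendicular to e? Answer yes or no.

d · e = 11·(-21) + (-9)·16 + 8·17 = -231 - 144 + 136 = -239
Nonzero, so the vectors are not orthogonal.

no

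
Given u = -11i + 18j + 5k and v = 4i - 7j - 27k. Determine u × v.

(-451, -277, 5)

i: 18·(-27) - 5·(-7) = -486 - (-35) = -451
j: 5·4 - (-11)·(-27) = 20 - 297 = -277
k: (-11)·(-7) - 18·4 = 77 - 72 = 5
u × v = (-451, -277, 5)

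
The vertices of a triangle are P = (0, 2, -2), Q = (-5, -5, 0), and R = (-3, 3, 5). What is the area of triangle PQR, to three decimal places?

PQ = (-5, -7, 2),  PR = (-3, 1, 7)
i: (-7)·7 - 2·1 = -49 - 2 = -51
j: 2·(-3) - (-5)·7 = -6 - (-35) = 29
k: (-5)·1 - (-7)·(-3) = -5 - 21 = -26
PQ × PR = (-51, 29, -26)
|PQ × PR| = √4118 ≈ 64.1716
area = ½ · 64.1716 ≈ 32.086

32.086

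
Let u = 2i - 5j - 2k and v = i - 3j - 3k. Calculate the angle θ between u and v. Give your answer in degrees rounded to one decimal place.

u · v = 2·1 + (-5)·(-3) + (-2)·(-3) = 2 + 15 + 6 = 23
|u|² = 4 + 25 + 4 = 33,  |u| = √33 ≈ 5.744563
|v|² = 1 + 9 + 9 = 19,  |v| = √19 ≈ 4.358899
cos θ = 23 / (5.744563 · 4.358899) ≈ 0.91853
θ = arccos(0.91853) ≈ 23.3°

23.3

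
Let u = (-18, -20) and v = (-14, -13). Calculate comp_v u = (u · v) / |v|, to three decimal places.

u · v = (-18)·(-14) + (-20)·(-13) = 252 + 260 = 512
|v| = √(196 + 169) = √365 ≈ 19.1050
comp_v u = 512 / √365 ≈ 26.799

26.799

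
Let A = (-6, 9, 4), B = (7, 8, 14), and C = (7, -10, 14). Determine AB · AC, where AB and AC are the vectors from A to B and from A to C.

288

AB = B − A = (13, -1, 10)
AC = C − A = (13, -19, 10)
AB · AC = 13·13 + (-1)·(-19) + 10·10 = 169 + 19 + 100 = 288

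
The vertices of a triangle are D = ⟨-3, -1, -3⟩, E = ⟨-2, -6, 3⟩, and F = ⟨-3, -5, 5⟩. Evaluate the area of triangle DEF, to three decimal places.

9.165

DE = (1, -5, 6),  DF = (0, -4, 8)
i: (-5)·8 - 6·(-4) = -40 - (-24) = -16
j: 6·0 - 1·8 = 0 - 8 = -8
k: 1·(-4) - (-5)·0 = -4 - 0 = -4
DE × DF = (-16, -8, -4)
|DE × DF| = √336 ≈ 18.3303
area = ½ · 18.3303 ≈ 9.165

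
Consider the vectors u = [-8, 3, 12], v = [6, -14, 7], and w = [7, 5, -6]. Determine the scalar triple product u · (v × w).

1399

v × w:
i: (-14)·(-6) - 7·5 = 84 - 35 = 49
j: 7·7 - 6·(-6) = 49 - (-36) = 85
k: 6·5 - (-14)·7 = 30 - (-98) = 128
v × w = (49, 85, 128)
u · (v × w) = (-8)·49 + 3·85 + 12·128 = -392 + 255 + 1536 = 1399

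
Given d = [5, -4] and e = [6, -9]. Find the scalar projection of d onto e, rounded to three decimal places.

6.102

d · e = 5·6 + (-4)·(-9) = 30 + 36 = 66
|e| = √(36 + 81) = √117 ≈ 10.8167
comp_e d = 66 / √117 ≈ 6.102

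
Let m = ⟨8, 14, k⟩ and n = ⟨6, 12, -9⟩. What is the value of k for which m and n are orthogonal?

m · n = 8·6 + 14·12 + k·(-9) = 216 - 9k
Set equal to 0: -9k = -216, so k = 24.

24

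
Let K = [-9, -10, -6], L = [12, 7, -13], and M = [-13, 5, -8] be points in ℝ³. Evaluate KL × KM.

(71, 70, 383)

KL = (21, 17, -7)
KM = (-4, 15, -2)
i: 17·(-2) - (-7)·15 = -34 - (-105) = 71
j: (-7)·(-4) - 21·(-2) = 28 - (-42) = 70
k: 21·15 - 17·(-4) = 315 - (-68) = 383
KL × KM = (71, 70, 383)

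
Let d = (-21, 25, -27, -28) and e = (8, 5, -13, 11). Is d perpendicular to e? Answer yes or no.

yes

d · e = (-21)·8 + 25·5 + (-27)·(-13) + (-28)·11 = -168 + 125 + 351 - 308 = 0
Zero, so the vectors are orthogonal.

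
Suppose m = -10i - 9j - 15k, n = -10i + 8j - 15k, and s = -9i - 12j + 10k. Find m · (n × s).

n × s:
i: 8·10 - (-15)·(-12) = 80 - 180 = -100
j: (-15)·(-9) - (-10)·10 = 135 - (-100) = 235
k: (-10)·(-12) - 8·(-9) = 120 - (-72) = 192
n × s = (-100, 235, 192)
m · (n × s) = (-10)·(-100) + (-9)·235 + (-15)·192 = 1000 - 2115 - 2880 = -3995

-3995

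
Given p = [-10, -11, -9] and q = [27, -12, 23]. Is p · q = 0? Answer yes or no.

p · q = (-10)·27 + (-11)·(-12) + (-9)·23 = -270 + 132 - 207 = -345
Nonzero, so the vectors are not orthogonal.

no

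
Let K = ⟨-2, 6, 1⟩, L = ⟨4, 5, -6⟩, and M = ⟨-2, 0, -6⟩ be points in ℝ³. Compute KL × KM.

KL = (6, -1, -7)
KM = (0, -6, -7)
i: (-1)·(-7) - (-7)·(-6) = 7 - 42 = -35
j: (-7)·0 - 6·(-7) = 0 - (-42) = 42
k: 6·(-6) - (-1)·0 = -36 - 0 = -36
KL × KM = (-35, 42, -36)

(-35, 42, -36)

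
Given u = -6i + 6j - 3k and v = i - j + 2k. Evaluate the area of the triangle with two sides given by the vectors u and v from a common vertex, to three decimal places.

i: 6·2 - (-3)·(-1) = 12 - 3 = 9
j: (-3)·1 - (-6)·2 = -3 - (-12) = 9
k: (-6)·(-1) - 6·1 = 6 - 6 = 0
u × v = (9, 9, 0)
|u × v| = √(9² + 9² + 0²) = √162 ≈ 12.7279
area = ½ · 12.7279 ≈ 6.364

6.364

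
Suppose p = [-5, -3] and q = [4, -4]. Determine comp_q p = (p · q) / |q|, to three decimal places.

p · q = (-5)·4 + (-3)·(-4) = -20 + 12 = -8
|q| = √(16 + 16) = √32 ≈ 5.6569
comp_q p = -8 / √32 ≈ -1.414

-1.414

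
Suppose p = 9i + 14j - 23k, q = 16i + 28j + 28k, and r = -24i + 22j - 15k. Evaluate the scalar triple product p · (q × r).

q × r:
i: 28·(-15) - 28·22 = -420 - 616 = -1036
j: 28·(-24) - 16·(-15) = -672 - (-240) = -432
k: 16·22 - 28·(-24) = 352 - (-672) = 1024
q × r = (-1036, -432, 1024)
p · (q × r) = 9·(-1036) + 14·(-432) + (-23)·1024 = -9324 - 6048 - 23552 = -38924

-38924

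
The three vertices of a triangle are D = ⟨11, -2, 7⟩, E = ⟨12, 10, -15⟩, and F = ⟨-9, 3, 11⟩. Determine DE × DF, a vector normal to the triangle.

(158, 436, 245)

DE = (1, 12, -22)
DF = (-20, 5, 4)
i: 12·4 - (-22)·5 = 48 - (-110) = 158
j: (-22)·(-20) - 1·4 = 440 - 4 = 436
k: 1·5 - 12·(-20) = 5 - (-240) = 245
DE × DF = (158, 436, 245)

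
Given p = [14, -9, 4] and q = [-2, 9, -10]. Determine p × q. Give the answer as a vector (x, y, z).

(54, 132, 108)

i: (-9)·(-10) - 4·9 = 90 - 36 = 54
j: 4·(-2) - 14·(-10) = -8 - (-140) = 132
k: 14·9 - (-9)·(-2) = 126 - 18 = 108
p × q = (54, 132, 108)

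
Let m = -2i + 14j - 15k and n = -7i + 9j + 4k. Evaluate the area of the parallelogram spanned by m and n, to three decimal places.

i: 14·4 - (-15)·9 = 56 - (-135) = 191
j: (-15)·(-7) - (-2)·4 = 105 - (-8) = 113
k: (-2)·9 - 14·(-7) = -18 - (-98) = 80
m × n = (191, 113, 80)
|m × n| = √(191² + 113² + 80²) = √55650 ≈ 235.9025

235.903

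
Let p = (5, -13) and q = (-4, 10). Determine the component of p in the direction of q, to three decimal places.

-13.927

p · q = 5·(-4) + (-13)·10 = -20 - 130 = -150
|q| = √(16 + 100) = √116 ≈ 10.7703
comp_q p = -150 / √116 ≈ -13.927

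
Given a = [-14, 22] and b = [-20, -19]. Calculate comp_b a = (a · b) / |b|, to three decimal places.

a · b = (-14)·(-20) + 22·(-19) = 280 - 418 = -138
|b| = √(400 + 361) = √761 ≈ 27.5862
comp_b a = -138 / √761 ≈ -5.002

-5.002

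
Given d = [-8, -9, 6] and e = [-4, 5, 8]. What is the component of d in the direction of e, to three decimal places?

3.416

d · e = (-8)·(-4) + (-9)·5 + 6·8 = 32 - 45 + 48 = 35
|e| = √(16 + 25 + 64) = √105 ≈ 10.2470
comp_e d = 35 / √105 ≈ 3.416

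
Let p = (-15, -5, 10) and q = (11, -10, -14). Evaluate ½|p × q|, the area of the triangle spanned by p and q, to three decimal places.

142.237

i: (-5)·(-14) - 10·(-10) = 70 - (-100) = 170
j: 10·11 - (-15)·(-14) = 110 - 210 = -100
k: (-15)·(-10) - (-5)·11 = 150 - (-55) = 205
p × q = (170, -100, 205)
|p × q| = √(170² + (-100)² + 205²) = √80925 ≈ 284.4732
area = ½ · 284.4732 ≈ 142.237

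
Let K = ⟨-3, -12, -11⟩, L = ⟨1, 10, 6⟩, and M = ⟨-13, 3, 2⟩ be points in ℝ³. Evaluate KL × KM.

KL = (4, 22, 17)
KM = (-10, 15, 13)
i: 22·13 - 17·15 = 286 - 255 = 31
j: 17·(-10) - 4·13 = -170 - 52 = -222
k: 4·15 - 22·(-10) = 60 - (-220) = 280
KL × KM = (31, -222, 280)

(31, -222, 280)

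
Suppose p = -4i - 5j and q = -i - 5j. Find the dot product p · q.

29

p · q = (-4)·(-1) + (-5)·(-5) = 4 + 25 = 29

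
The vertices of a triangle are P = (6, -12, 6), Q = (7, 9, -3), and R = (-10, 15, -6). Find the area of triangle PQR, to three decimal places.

197.602

PQ = (1, 21, -9),  PR = (-16, 27, -12)
i: 21·(-12) - (-9)·27 = -252 - (-243) = -9
j: (-9)·(-16) - 1·(-12) = 144 - (-12) = 156
k: 1·27 - 21·(-16) = 27 - (-336) = 363
PQ × PR = (-9, 156, 363)
|PQ × PR| = √156186 ≈ 395.2037
area = ½ · 395.2037 ≈ 197.602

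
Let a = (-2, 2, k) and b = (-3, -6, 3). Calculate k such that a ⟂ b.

2

a · b = (-2)·(-3) + 2·(-6) + k·3 = -6 + 3k
Set equal to 0: 3k = 6, so k = 2.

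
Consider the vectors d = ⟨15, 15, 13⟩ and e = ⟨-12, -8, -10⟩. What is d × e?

i: 15·(-10) - 13·(-8) = -150 - (-104) = -46
j: 13·(-12) - 15·(-10) = -156 - (-150) = -6
k: 15·(-8) - 15·(-12) = -120 - (-180) = 60
d × e = (-46, -6, 60)

(-46, -6, 60)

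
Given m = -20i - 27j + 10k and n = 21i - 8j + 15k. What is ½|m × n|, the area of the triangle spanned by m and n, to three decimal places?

472.825

i: (-27)·15 - 10·(-8) = -405 - (-80) = -325
j: 10·21 - (-20)·15 = 210 - (-300) = 510
k: (-20)·(-8) - (-27)·21 = 160 - (-567) = 727
m × n = (-325, 510, 727)
|m × n| = √((-325)² + 510² + 727²) = √894254 ≈ 945.6500
area = ½ · 945.6500 ≈ 472.825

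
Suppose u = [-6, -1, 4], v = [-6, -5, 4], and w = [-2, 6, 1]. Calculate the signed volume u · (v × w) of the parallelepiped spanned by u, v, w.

v × w:
i: (-5)·1 - 4·6 = -5 - 24 = -29
j: 4·(-2) - (-6)·1 = -8 - (-6) = -2
k: (-6)·6 - (-5)·(-2) = -36 - 10 = -46
v × w = (-29, -2, -46)
u · (v × w) = (-6)·(-29) + (-1)·(-2) + 4·(-46) = 174 + 2 - 184 = -8

-8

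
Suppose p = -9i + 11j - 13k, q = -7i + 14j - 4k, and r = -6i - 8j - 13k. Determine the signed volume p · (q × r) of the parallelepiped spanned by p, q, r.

-631

q × r:
i: 14·(-13) - (-4)·(-8) = -182 - 32 = -214
j: (-4)·(-6) - (-7)·(-13) = 24 - 91 = -67
k: (-7)·(-8) - 14·(-6) = 56 - (-84) = 140
q × r = (-214, -67, 140)
p · (q × r) = (-9)·(-214) + 11·(-67) + (-13)·140 = 1926 - 737 - 1820 = -631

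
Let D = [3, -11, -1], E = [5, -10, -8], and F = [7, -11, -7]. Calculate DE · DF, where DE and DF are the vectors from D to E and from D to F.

DE = E − D = (2, 1, -7)
DF = F − D = (4, 0, -6)
DE · DF = 2·4 + 1·0 + (-7)·(-6) = 8 + 0 + 42 = 50

50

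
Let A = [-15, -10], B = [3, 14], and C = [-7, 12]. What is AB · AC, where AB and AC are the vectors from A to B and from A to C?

672

AB = B − A = (18, 24)
AC = C − A = (8, 22)
AB · AC = 18·8 + 24·22 = 144 + 528 = 672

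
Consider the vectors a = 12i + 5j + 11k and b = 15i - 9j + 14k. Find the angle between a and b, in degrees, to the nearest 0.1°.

40.8

a · b = 12·15 + 5·(-9) + 11·14 = 180 - 45 + 154 = 289
|a|² = 144 + 25 + 121 = 290,  |a| = √290 ≈ 17.029386
|b|² = 225 + 81 + 196 = 502,  |b| = √502 ≈ 22.405357
cos θ = 289 / (17.029386 · 22.405357) ≈ 0.75744
θ = arccos(0.75744) ≈ 40.8°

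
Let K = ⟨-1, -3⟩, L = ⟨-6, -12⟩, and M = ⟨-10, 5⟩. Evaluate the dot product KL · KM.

KL = L − K = (-5, -9)
KM = M − K = (-9, 8)
KL · KM = (-5)·(-9) + (-9)·8 = 45 - 72 = -27

-27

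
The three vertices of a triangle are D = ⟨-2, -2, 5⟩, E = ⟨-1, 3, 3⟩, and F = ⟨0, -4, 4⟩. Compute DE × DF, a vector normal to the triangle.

DE = (1, 5, -2)
DF = (2, -2, -1)
i: 5·(-1) - (-2)·(-2) = -5 - 4 = -9
j: (-2)·2 - 1·(-1) = -4 - (-1) = -3
k: 1·(-2) - 5·2 = -2 - 10 = -12
DE × DF = (-9, -3, -12)

(-9, -3, -12)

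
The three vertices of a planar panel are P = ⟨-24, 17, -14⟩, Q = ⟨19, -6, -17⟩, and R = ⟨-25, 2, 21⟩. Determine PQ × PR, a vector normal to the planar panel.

PQ = (43, -23, -3)
PR = (-1, -15, 35)
i: (-23)·35 - (-3)·(-15) = -805 - 45 = -850
j: (-3)·(-1) - 43·35 = 3 - 1505 = -1502
k: 43·(-15) - (-23)·(-1) = -645 - 23 = -668
PQ × PR = (-850, -1502, -668)

(-850, -1502, -668)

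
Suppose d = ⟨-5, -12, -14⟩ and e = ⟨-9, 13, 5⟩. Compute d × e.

(122, 151, -173)

i: (-12)·5 - (-14)·13 = -60 - (-182) = 122
j: (-14)·(-9) - (-5)·5 = 126 - (-25) = 151
k: (-5)·13 - (-12)·(-9) = -65 - 108 = -173
d × e = (122, 151, -173)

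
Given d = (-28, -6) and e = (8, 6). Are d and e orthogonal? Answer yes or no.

d · e = (-28)·8 + (-6)·6 = -224 - 36 = -260
Nonzero, so the vectors are not orthogonal.

no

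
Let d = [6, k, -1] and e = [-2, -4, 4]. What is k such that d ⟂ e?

-4

d · e = 6·(-2) + k·(-4) + (-1)·4 = -16 - 4k
Set equal to 0: -4k = 16, so k = -4.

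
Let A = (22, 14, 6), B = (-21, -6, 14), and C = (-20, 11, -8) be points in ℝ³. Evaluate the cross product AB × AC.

(304, -938, -711)

AB = (-43, -20, 8)
AC = (-42, -3, -14)
i: (-20)·(-14) - 8·(-3) = 280 - (-24) = 304
j: 8·(-42) - (-43)·(-14) = -336 - 602 = -938
k: (-43)·(-3) - (-20)·(-42) = 129 - 840 = -711
AB × AC = (304, -938, -711)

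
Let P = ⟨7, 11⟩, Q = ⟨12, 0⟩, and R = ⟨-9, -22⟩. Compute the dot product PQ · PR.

283

PQ = Q − P = (5, -11)
PR = R − P = (-16, -33)
PQ · PR = 5·(-16) + (-11)·(-33) = -80 + 363 = 283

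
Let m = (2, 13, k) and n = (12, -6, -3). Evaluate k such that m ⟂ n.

m · n = 2·12 + 13·(-6) + k·(-3) = -54 - 3k
Set equal to 0: -3k = 54, so k = -18.

-18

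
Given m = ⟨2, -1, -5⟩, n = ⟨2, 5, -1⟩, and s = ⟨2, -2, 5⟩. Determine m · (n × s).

n × s:
i: 5·5 - (-1)·(-2) = 25 - 2 = 23
j: (-1)·2 - 2·5 = -2 - 10 = -12
k: 2·(-2) - 5·2 = -4 - 10 = -14
n × s = (23, -12, -14)
m · (n × s) = 2·23 + (-1)·(-12) + (-5)·(-14) = 46 + 12 + 70 = 128

128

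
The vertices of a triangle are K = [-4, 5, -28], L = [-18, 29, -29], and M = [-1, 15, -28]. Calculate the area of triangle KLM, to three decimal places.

106.128

KL = (-14, 24, -1),  KM = (3, 10, 0)
i: 24·0 - (-1)·10 = 0 - (-10) = 10
j: (-1)·3 - (-14)·0 = -3 - 0 = -3
k: (-14)·10 - 24·3 = -140 - 72 = -212
KL × KM = (10, -3, -212)
|KL × KM| = √45053 ≈ 212.2569
area = ½ · 212.2569 ≈ 106.128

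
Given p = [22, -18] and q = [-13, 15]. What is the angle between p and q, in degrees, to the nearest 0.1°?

170.2

p · q = 22·(-13) + (-18)·15 = -286 - 270 = -556
|p|² = 484 + 324 = 808,  |p| = √808 ≈ 28.425341
|q|² = 169 + 225 = 394,  |q| = √394 ≈ 19.849433
cos θ = -556 / (28.425341 · 19.849433) ≈ -0.98542
θ = arccos(-0.98542) ≈ 170.2°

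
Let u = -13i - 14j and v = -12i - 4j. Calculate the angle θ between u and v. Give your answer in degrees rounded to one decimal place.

28.7

u · v = (-13)·(-12) + (-14)·(-4) = 156 + 56 = 212
|u|² = 169 + 196 = 365,  |u| = √365 ≈ 19.104973
|v|² = 144 + 16 = 160,  |v| = √160 ≈ 12.649111
cos θ = 212 / (19.104973 · 12.649111) ≈ 0.87726
θ = arccos(0.87726) ≈ 28.7°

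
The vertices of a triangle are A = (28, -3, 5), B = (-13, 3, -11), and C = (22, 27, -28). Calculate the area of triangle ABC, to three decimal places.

AB = (-41, 6, -16),  AC = (-6, 30, -33)
i: 6·(-33) - (-16)·30 = -198 - (-480) = 282
j: (-16)·(-6) - (-41)·(-33) = 96 - 1353 = -1257
k: (-41)·30 - 6·(-6) = -1230 - (-36) = -1194
AB × AC = (282, -1257, -1194)
|AB × AC| = √3085209 ≈ 1756.4763
area = ½ · 1756.4763 ≈ 878.238

878.238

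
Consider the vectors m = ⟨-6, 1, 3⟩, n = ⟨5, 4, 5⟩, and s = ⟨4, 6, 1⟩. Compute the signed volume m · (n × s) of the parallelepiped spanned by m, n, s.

213

n × s:
i: 4·1 - 5·6 = 4 - 30 = -26
j: 5·4 - 5·1 = 20 - 5 = 15
k: 5·6 - 4·4 = 30 - 16 = 14
n × s = (-26, 15, 14)
m · (n × s) = (-6)·(-26) + 1·15 + 3·14 = 156 + 15 + 42 = 213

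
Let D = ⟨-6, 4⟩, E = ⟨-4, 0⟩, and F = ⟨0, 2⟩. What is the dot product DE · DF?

20

DE = E − D = (2, -4)
DF = F − D = (6, -2)
DE · DF = 2·6 + (-4)·(-2) = 12 + 8 = 20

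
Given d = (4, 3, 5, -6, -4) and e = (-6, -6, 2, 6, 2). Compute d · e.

d · e = 4·(-6) + 3·(-6) + 5·2 + (-6)·6 + (-4)·2 = -24 - 18 + 10 - 36 - 8 = -76

-76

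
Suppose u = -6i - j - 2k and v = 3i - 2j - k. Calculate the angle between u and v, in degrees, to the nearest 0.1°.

125.8

u · v = (-6)·3 + (-1)·(-2) + (-2)·(-1) = -18 + 2 + 2 = -14
|u|² = 36 + 1 + 4 = 41,  |u| = √41 ≈ 6.403124
|v|² = 9 + 4 + 1 = 14,  |v| = √14 ≈ 3.741657
cos θ = -14 / (6.403124 · 3.741657) ≈ -0.58435
θ = arccos(-0.58435) ≈ 125.8°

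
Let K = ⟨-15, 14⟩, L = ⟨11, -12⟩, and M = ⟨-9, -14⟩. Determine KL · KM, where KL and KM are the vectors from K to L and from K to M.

884

KL = L − K = (26, -26)
KM = M − K = (6, -28)
KL · KM = 26·6 + (-26)·(-28) = 156 + 728 = 884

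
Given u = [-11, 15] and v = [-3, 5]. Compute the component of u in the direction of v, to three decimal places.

18.522

u · v = (-11)·(-3) + 15·5 = 33 + 75 = 108
|v| = √(9 + 25) = √34 ≈ 5.8310
comp_v u = 108 / √34 ≈ 18.522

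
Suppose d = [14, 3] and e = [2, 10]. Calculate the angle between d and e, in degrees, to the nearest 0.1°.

d · e = 14·2 + 3·10 = 28 + 30 = 58
|d|² = 196 + 9 = 205,  |d| = √205 ≈ 14.317821
|e|² = 4 + 100 = 104,  |e| = √104 ≈ 10.198039
cos θ = 58 / (14.317821 · 10.198039) ≈ 0.39722
θ = arccos(0.39722) ≈ 66.6°

66.6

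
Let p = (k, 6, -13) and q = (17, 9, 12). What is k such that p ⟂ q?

6

p · q = k·17 + 6·9 + (-13)·12 = -102 + 17k
Set equal to 0: 17k = 102, so k = 6.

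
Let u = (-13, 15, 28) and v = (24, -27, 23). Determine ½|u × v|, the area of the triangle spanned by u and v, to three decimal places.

i: 15·23 - 28·(-27) = 345 - (-756) = 1101
j: 28·24 - (-13)·23 = 672 - (-299) = 971
k: (-13)·(-27) - 15·24 = 351 - 360 = -9
u × v = (1101, 971, -9)
|u × v| = √(1101² + 971² + (-9)²) = √2155123 ≈ 1468.0337
area = ½ · 1468.0337 ≈ 734.017

734.017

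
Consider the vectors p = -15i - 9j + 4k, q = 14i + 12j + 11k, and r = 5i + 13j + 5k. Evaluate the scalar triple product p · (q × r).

q × r:
i: 12·5 - 11·13 = 60 - 143 = -83
j: 11·5 - 14·5 = 55 - 70 = -15
k: 14·13 - 12·5 = 182 - 60 = 122
q × r = (-83, -15, 122)
p · (q × r) = (-15)·(-83) + (-9)·(-15) + 4·122 = 1245 + 135 + 488 = 1868

1868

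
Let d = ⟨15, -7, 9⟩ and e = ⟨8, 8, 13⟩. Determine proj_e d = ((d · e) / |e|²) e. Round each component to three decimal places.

d · e = 15·8 + (-7)·8 + 9·13 = 120 - 56 + 117 = 181
|e|² = 64 + 64 + 169 = 297
proj_e d = (181/297) · (8, 8, 13) ≈ (4.875, 4.875, 7.923)

(4.875, 4.875, 7.923)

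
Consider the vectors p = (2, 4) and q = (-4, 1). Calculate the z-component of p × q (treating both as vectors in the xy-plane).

18

2·1 - 4·(-4) = 2 - (-16) = 18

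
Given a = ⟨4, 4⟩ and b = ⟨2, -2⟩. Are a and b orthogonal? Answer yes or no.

yes

a · b = 4·2 + 4·(-2) = 8 - 8 = 0
Zero, so the vectors are orthogonal.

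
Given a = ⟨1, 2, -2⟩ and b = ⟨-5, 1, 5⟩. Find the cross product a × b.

i: 2·5 - (-2)·1 = 10 - (-2) = 12
j: (-2)·(-5) - 1·5 = 10 - 5 = 5
k: 1·1 - 2·(-5) = 1 - (-10) = 11
a × b = (12, 5, 11)

(12, 5, 11)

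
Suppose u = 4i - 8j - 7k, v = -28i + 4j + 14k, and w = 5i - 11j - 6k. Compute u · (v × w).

-712

v × w:
i: 4·(-6) - 14·(-11) = -24 - (-154) = 130
j: 14·5 - (-28)·(-6) = 70 - 168 = -98
k: (-28)·(-11) - 4·5 = 308 - 20 = 288
v × w = (130, -98, 288)
u · (v × w) = 4·130 + (-8)·(-98) + (-7)·288 = 520 + 784 - 2016 = -712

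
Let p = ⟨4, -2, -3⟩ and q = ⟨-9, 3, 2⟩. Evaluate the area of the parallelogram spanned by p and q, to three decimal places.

i: (-2)·2 - (-3)·3 = -4 - (-9) = 5
j: (-3)·(-9) - 4·2 = 27 - 8 = 19
k: 4·3 - (-2)·(-9) = 12 - 18 = -6
p × q = (5, 19, -6)
|p × q| = √(5² + 19² + (-6)²) = √422 ≈ 20.5426

20.543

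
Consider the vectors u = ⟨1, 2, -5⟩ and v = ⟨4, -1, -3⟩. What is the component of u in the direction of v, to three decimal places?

3.334

u · v = 1·4 + 2·(-1) + (-5)·(-3) = 4 - 2 + 15 = 17
|v| = √(16 + 1 + 9) = √26 ≈ 5.0990
comp_v u = 17 / √26 ≈ 3.334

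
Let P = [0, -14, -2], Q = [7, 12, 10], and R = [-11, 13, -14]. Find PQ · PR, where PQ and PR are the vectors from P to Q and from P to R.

PQ = Q − P = (7, 26, 12)
PR = R − P = (-11, 27, -12)
PQ · PR = 7·(-11) + 26·27 + 12·(-12) = -77 + 702 - 144 = 481

481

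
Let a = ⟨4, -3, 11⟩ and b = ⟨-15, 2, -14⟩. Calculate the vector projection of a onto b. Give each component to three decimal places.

(7.765, -1.035, 7.247)

a · b = 4·(-15) + (-3)·2 + 11·(-14) = -60 - 6 - 154 = -220
|b|² = 225 + 4 + 196 = 425
proj_b a = (-220/425) · (-15, 2, -14) ≈ (7.765, -1.035, 7.247)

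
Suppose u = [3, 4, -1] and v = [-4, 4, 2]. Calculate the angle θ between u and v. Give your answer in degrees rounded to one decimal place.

86.3

u · v = 3·(-4) + 4·4 + (-1)·2 = -12 + 16 - 2 = 2
|u|² = 9 + 16 + 1 = 26,  |u| = √26 ≈ 5.099020
|v|² = 16 + 16 + 4 = 36,  |v| = √36 ≈ 6.000000
cos θ = 2 / (5.099020 · 6.000000) ≈ 0.06537
θ = arccos(0.06537) ≈ 86.3°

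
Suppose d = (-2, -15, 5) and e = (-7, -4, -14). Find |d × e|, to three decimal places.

i: (-15)·(-14) - 5·(-4) = 210 - (-20) = 230
j: 5·(-7) - (-2)·(-14) = -35 - 28 = -63
k: (-2)·(-4) - (-15)·(-7) = 8 - 105 = -97
d × e = (230, -63, -97)
|d × e| = √(230² + (-63)² + (-97)²) = √66278 ≈ 257.4451

257.445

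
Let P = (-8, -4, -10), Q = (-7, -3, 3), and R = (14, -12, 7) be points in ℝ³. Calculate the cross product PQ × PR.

(121, 269, -30)

PQ = (1, 1, 13)
PR = (22, -8, 17)
i: 1·17 - 13·(-8) = 17 - (-104) = 121
j: 13·22 - 1·17 = 286 - 17 = 269
k: 1·(-8) - 1·22 = -8 - 22 = -30
PQ × PR = (121, 269, -30)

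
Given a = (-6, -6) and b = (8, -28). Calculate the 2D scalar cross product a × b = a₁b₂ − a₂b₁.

(-6)·(-28) - (-6)·8 = 168 - (-48) = 216

216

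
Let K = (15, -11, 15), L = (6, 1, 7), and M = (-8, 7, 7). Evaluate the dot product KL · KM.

487

KL = L − K = (-9, 12, -8)
KM = M − K = (-23, 18, -8)
KL · KM = (-9)·(-23) + 12·18 + (-8)·(-8) = 207 + 216 + 64 = 487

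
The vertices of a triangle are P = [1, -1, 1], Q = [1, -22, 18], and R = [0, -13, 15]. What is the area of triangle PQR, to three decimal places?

PQ = (0, -21, 17),  PR = (-1, -12, 14)
i: (-21)·14 - 17·(-12) = -294 - (-204) = -90
j: 17·(-1) - 0·14 = -17 - 0 = -17
k: 0·(-12) - (-21)·(-1) = 0 - 21 = -21
PQ × PR = (-90, -17, -21)
|PQ × PR| = √8830 ≈ 93.9681
area = ½ · 93.9681 ≈ 46.984

46.984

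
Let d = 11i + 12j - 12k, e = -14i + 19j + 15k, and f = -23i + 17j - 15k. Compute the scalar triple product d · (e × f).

e × f:
i: 19·(-15) - 15·17 = -285 - 255 = -540
j: 15·(-23) - (-14)·(-15) = -345 - 210 = -555
k: (-14)·17 - 19·(-23) = -238 - (-437) = 199
e × f = (-540, -555, 199)
d · (e × f) = 11·(-540) + 12·(-555) + (-12)·199 = -5940 - 6660 - 2388 = -14988

-14988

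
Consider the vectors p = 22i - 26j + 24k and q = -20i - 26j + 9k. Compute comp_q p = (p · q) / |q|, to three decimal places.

p · q = 22·(-20) + (-26)·(-26) + 24·9 = -440 + 676 + 216 = 452
|q| = √(400 + 676 + 81) = √1157 ≈ 34.0147
comp_q p = 452 / √1157 ≈ 13.288

13.288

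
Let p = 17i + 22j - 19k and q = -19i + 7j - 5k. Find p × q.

i: 22·(-5) - (-19)·7 = -110 - (-133) = 23
j: (-19)·(-19) - 17·(-5) = 361 - (-85) = 446
k: 17·7 - 22·(-19) = 119 - (-418) = 537
p × q = (23, 446, 537)

(23, 446, 537)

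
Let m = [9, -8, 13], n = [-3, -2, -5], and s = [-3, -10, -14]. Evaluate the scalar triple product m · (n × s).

330

n × s:
i: (-2)·(-14) - (-5)·(-10) = 28 - 50 = -22
j: (-5)·(-3) - (-3)·(-14) = 15 - 42 = -27
k: (-3)·(-10) - (-2)·(-3) = 30 - 6 = 24
n × s = (-22, -27, 24)
m · (n × s) = 9·(-22) + (-8)·(-27) + 13·24 = -198 + 216 + 312 = 330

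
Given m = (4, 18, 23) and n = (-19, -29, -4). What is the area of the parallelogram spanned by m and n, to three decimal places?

763.113

i: 18·(-4) - 23·(-29) = -72 - (-667) = 595
j: 23·(-19) - 4·(-4) = -437 - (-16) = -421
k: 4·(-29) - 18·(-19) = -116 - (-342) = 226
m × n = (595, -421, 226)
|m × n| = √(595² + (-421)² + 226²) = √582342 ≈ 763.1134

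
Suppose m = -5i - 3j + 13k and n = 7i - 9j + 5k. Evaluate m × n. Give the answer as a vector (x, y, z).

i: (-3)·5 - 13·(-9) = -15 - (-117) = 102
j: 13·7 - (-5)·5 = 91 - (-25) = 116
k: (-5)·(-9) - (-3)·7 = 45 - (-21) = 66
m × n = (102, 116, 66)

(102, 116, 66)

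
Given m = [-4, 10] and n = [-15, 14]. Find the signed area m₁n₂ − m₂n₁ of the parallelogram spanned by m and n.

(-4)·14 - 10·(-15) = -56 - (-150) = 94

94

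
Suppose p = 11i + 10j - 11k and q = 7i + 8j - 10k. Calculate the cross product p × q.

(-12, 33, 18)

i: 10·(-10) - (-11)·8 = -100 - (-88) = -12
j: (-11)·7 - 11·(-10) = -77 - (-110) = 33
k: 11·8 - 10·7 = 88 - 70 = 18
p × q = (-12, 33, 18)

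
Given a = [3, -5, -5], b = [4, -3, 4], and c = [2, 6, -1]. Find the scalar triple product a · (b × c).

b × c:
i: (-3)·(-1) - 4·6 = 3 - 24 = -21
j: 4·2 - 4·(-1) = 8 - (-4) = 12
k: 4·6 - (-3)·2 = 24 - (-6) = 30
b × c = (-21, 12, 30)
a · (b × c) = 3·(-21) + (-5)·12 + (-5)·30 = -63 - 60 - 150 = -273

-273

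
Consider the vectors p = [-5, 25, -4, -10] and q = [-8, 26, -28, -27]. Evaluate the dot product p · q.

1072

p · q = (-5)·(-8) + 25·26 + (-4)·(-28) + (-10)·(-27) = 40 + 650 + 112 + 270 = 1072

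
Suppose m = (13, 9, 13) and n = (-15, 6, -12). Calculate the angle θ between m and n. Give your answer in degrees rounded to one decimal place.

m · n = 13·(-15) + 9·6 + 13·(-12) = -195 + 54 - 156 = -297
|m|² = 169 + 81 + 169 = 419,  |m| = √419 ≈ 20.469489
|n|² = 225 + 36 + 144 = 405,  |n| = √405 ≈ 20.124612
cos θ = -297 / (20.469489 · 20.124612) ≈ -0.72098
θ = arccos(-0.72098) ≈ 136.1°

136.1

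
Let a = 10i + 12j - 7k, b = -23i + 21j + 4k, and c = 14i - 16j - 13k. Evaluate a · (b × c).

b × c:
i: 21·(-13) - 4·(-16) = -273 - (-64) = -209
j: 4·14 - (-23)·(-13) = 56 - 299 = -243
k: (-23)·(-16) - 21·14 = 368 - 294 = 74
b × c = (-209, -243, 74)
a · (b × c) = 10·(-209) + 12·(-243) + (-7)·74 = -2090 - 2916 - 518 = -5524

-5524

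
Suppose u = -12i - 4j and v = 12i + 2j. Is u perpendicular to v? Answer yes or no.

no

u · v = (-12)·12 + (-4)·2 = -144 - 8 = -152
Nonzero, so the vectors are not orthogonal.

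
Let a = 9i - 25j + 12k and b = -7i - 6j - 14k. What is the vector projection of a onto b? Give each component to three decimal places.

(2.018, 1.730, 4.036)

a · b = 9·(-7) + (-25)·(-6) + 12·(-14) = -63 + 150 - 168 = -81
|b|² = 49 + 36 + 196 = 281
proj_b a = (-81/281) · (-7, -6, -14) ≈ (2.018, 1.730, 4.036)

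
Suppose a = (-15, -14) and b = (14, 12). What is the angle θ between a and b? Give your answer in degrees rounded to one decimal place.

177.6

a · b = (-15)·14 + (-14)·12 = -210 - 168 = -378
|a|² = 225 + 196 = 421,  |a| = √421 ≈ 20.518285
|b|² = 196 + 144 = 340,  |b| = √340 ≈ 18.439089
cos θ = -378 / (20.518285 · 18.439089) ≈ -0.99911
θ = arccos(-0.99911) ≈ 177.6°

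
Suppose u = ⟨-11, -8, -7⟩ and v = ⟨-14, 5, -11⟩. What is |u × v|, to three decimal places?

208.679

i: (-8)·(-11) - (-7)·5 = 88 - (-35) = 123
j: (-7)·(-14) - (-11)·(-11) = 98 - 121 = -23
k: (-11)·5 - (-8)·(-14) = -55 - 112 = -167
u × v = (123, -23, -167)
|u × v| = √(123² + (-23)² + (-167)²) = √43547 ≈ 208.6792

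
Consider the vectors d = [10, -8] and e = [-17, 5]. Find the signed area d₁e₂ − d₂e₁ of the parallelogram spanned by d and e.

-86

10·5 - (-8)·(-17) = 50 - 136 = -86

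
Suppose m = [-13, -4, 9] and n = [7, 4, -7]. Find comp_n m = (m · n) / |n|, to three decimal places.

-15.922

m · n = (-13)·7 + (-4)·4 + 9·(-7) = -91 - 16 - 63 = -170
|n| = √(49 + 16 + 49) = √114 ≈ 10.6771
comp_n m = -170 / √114 ≈ -15.922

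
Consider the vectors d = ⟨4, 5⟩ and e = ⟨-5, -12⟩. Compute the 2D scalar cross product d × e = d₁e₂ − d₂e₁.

-23

4·(-12) - 5·(-5) = -48 - (-25) = -23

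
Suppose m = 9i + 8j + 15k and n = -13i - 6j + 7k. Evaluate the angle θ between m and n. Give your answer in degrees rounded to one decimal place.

101.3

m · n = 9·(-13) + 8·(-6) + 15·7 = -117 - 48 + 105 = -60
|m|² = 81 + 64 + 225 = 370,  |m| = √370 ≈ 19.235384
|n|² = 169 + 36 + 49 = 254,  |n| = √254 ≈ 15.937377
cos θ = -60 / (19.235384 · 15.937377) ≈ -0.19572
θ = arccos(-0.19572) ≈ 101.3°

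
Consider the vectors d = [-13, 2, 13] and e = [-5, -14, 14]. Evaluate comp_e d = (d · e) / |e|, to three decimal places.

d · e = (-13)·(-5) + 2·(-14) + 13·14 = 65 - 28 + 182 = 219
|e| = √(25 + 196 + 196) = √417 ≈ 20.4206
comp_e d = 219 / √417 ≈ 10.724

10.724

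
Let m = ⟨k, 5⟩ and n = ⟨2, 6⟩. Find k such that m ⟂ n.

m · n = k·2 + 5·6 = 30 + 2k
Set equal to 0: 2k = -30, so k = -15.

-15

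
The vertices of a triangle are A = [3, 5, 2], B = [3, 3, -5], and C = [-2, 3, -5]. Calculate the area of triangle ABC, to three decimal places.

AB = (0, -2, -7),  AC = (-5, -2, -7)
i: (-2)·(-7) - (-7)·(-2) = 14 - 14 = 0
j: (-7)·(-5) - 0·(-7) = 35 - 0 = 35
k: 0·(-2) - (-2)·(-5) = 0 - 10 = -10
AB × AC = (0, 35, -10)
|AB × AC| = √1325 ≈ 36.4005
area = ½ · 36.4005 ≈ 18.200

18.200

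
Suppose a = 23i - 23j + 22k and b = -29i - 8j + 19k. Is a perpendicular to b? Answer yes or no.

a · b = 23·(-29) + (-23)·(-8) + 22·19 = -667 + 184 + 418 = -65
Nonzero, so the vectors are not orthogonal.

no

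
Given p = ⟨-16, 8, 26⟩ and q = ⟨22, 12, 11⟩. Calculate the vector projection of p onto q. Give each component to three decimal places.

p · q = (-16)·22 + 8·12 + 26·11 = -352 + 96 + 286 = 30
|q|² = 484 + 144 + 121 = 749
proj_q p = (30/749) · (22, 12, 11) ≈ (0.881, 0.481, 0.441)

(0.881, 0.481, 0.441)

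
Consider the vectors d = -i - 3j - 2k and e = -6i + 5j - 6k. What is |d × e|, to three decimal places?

i: (-3)·(-6) - (-2)·5 = 18 - (-10) = 28
j: (-2)·(-6) - (-1)·(-6) = 12 - 6 = 6
k: (-1)·5 - (-3)·(-6) = -5 - 18 = -23
d × e = (28, 6, -23)
|d × e| = √(28² + 6² + (-23)²) = √1349 ≈ 36.7287

36.729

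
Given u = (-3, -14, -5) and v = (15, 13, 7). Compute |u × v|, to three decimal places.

i: (-14)·7 - (-5)·13 = -98 - (-65) = -33
j: (-5)·15 - (-3)·7 = -75 - (-21) = -54
k: (-3)·13 - (-14)·15 = -39 - (-210) = 171
u × v = (-33, -54, 171)
|u × v| = √((-33)² + (-54)² + 171²) = √33246 ≈ 182.3349

182.335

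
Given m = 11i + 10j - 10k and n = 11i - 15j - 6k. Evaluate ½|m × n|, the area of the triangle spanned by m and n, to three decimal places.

i: 10·(-6) - (-10)·(-15) = -60 - 150 = -210
j: (-10)·11 - 11·(-6) = -110 - (-66) = -44
k: 11·(-15) - 10·11 = -165 - 110 = -275
m × n = (-210, -44, -275)
|m × n| = √((-210)² + (-44)² + (-275)²) = √121661 ≈ 348.7994
area = ½ · 348.7994 ≈ 174.400

174.400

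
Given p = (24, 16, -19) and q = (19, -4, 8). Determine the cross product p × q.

i: 16·8 - (-19)·(-4) = 128 - 76 = 52
j: (-19)·19 - 24·8 = -361 - 192 = -553
k: 24·(-4) - 16·19 = -96 - 304 = -400
p × q = (52, -553, -400)

(52, -553, -400)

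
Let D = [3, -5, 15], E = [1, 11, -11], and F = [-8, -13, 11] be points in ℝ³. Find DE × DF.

DE = (-2, 16, -26)
DF = (-11, -8, -4)
i: 16·(-4) - (-26)·(-8) = -64 - 208 = -272
j: (-26)·(-11) - (-2)·(-4) = 286 - 8 = 278
k: (-2)·(-8) - 16·(-11) = 16 - (-176) = 192
DE × DF = (-272, 278, 192)

(-272, 278, 192)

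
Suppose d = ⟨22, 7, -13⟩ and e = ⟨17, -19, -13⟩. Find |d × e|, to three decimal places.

i: 7·(-13) - (-13)·(-19) = -91 - 247 = -338
j: (-13)·17 - 22·(-13) = -221 - (-286) = 65
k: 22·(-19) - 7·17 = -418 - 119 = -537
d × e = (-338, 65, -537)
|d × e| = √((-338)² + 65² + (-537)²) = √406838 ≈ 637.8385

637.839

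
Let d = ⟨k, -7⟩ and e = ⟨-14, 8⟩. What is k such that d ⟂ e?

-4

d · e = k·(-14) + (-7)·8 = -56 - 14k
Set equal to 0: -14k = 56, so k = -4.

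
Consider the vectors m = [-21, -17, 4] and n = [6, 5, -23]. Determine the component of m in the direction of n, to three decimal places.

-12.474

m · n = (-21)·6 + (-17)·5 + 4·(-23) = -126 - 85 - 92 = -303
|n| = √(36 + 25 + 529) = √590 ≈ 24.2899
comp_n m = -303 / √590 ≈ -12.474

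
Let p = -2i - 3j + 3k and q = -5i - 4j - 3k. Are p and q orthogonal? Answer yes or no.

p · q = (-2)·(-5) + (-3)·(-4) + 3·(-3) = 10 + 12 - 9 = 13
Nonzero, so the vectors are not orthogonal.

no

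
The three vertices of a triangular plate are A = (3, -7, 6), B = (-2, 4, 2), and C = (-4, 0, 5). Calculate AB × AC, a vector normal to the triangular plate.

(17, 23, 42)

AB = (-5, 11, -4)
AC = (-7, 7, -1)
i: 11·(-1) - (-4)·7 = -11 - (-28) = 17
j: (-4)·(-7) - (-5)·(-1) = 28 - 5 = 23
k: (-5)·7 - 11·(-7) = -35 - (-77) = 42
AB × AC = (17, 23, 42)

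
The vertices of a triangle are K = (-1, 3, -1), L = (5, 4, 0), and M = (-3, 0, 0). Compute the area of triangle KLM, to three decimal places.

9.165

KL = (6, 1, 1),  KM = (-2, -3, 1)
i: 1·1 - 1·(-3) = 1 - (-3) = 4
j: 1·(-2) - 6·1 = -2 - 6 = -8
k: 6·(-3) - 1·(-2) = -18 - (-2) = -16
KL × KM = (4, -8, -16)
|KL × KM| = √336 ≈ 18.3303
area = ½ · 18.3303 ≈ 9.165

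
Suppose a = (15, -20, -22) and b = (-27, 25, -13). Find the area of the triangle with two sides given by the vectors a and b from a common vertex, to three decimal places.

571.368

i: (-20)·(-13) - (-22)·25 = 260 - (-550) = 810
j: (-22)·(-27) - 15·(-13) = 594 - (-195) = 789
k: 15·25 - (-20)·(-27) = 375 - 540 = -165
a × b = (810, 789, -165)
|a × b| = √(810² + 789² + (-165)²) = √1305846 ≈ 1142.7362
area = ½ · 1142.7362 ≈ 571.368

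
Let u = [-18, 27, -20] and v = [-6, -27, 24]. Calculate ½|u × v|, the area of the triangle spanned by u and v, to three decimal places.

i: 27·24 - (-20)·(-27) = 648 - 540 = 108
j: (-20)·(-6) - (-18)·24 = 120 - (-432) = 552
k: (-18)·(-27) - 27·(-6) = 486 - (-162) = 648
u × v = (108, 552, 648)
|u × v| = √(108² + 552² + 648²) = √736272 ≈ 858.0629
area = ½ · 858.0629 ≈ 429.031

429.031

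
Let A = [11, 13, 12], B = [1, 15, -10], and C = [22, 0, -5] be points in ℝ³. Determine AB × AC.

(-320, -412, 108)

AB = (-10, 2, -22)
AC = (11, -13, -17)
i: 2·(-17) - (-22)·(-13) = -34 - 286 = -320
j: (-22)·11 - (-10)·(-17) = -242 - 170 = -412
k: (-10)·(-13) - 2·11 = 130 - 22 = 108
AB × AC = (-320, -412, 108)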